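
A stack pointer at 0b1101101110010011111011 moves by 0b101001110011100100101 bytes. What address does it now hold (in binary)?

0b10010111100110000100000

Add column by column in base 2, right to left:
  1+1 = 0 carry 1
  1+0+1 = 0 carry 1
  0+1+1 = 0 carry 1
  1+0+1 = 0 carry 1
  1+0+1 = 0 carry 1
  1+1+1 = 1 carry 1
  1+0+1 = 0 carry 1
  1+0+1 = 0 carry 1
  0+1+1 = 0 carry 1
  0+1+1 = 0 carry 1
  1+1+1 = 1 carry 1
  0+0+1 = 1
  0+0 = 0
  1+1 = 0 carry 1
  1+1+1 = 1 carry 1
  1+1+1 = 1 carry 1
  0+0+1 = 1
  1+0 = 1
  1+1 = 0 carry 1
  0+0+1 = 1
  1+1 = 0 carry 1
  1+0+1 = 0 carry 1
  final carry 1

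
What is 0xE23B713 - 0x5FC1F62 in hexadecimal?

0x82797B1

Subtract column by column in base 16:
  3-2 → 1
  1-6 → B (borrow)
  7-F-1 → 7 (borrow)
  B-1-1 → 9
  3-C → 7 (borrow)
  2-F-1 → 2 (borrow)
  E-5-1 → 8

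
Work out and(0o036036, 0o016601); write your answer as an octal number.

0o016000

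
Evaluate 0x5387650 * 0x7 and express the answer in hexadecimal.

0x248b3c30

Multiply each base-16 digit by 7, carrying:
  0×7 = 0 → write 0
  5×7 = 35 → write 3 carry 2
  6×7+2 = 44 → write c carry 2
  7×7+2 = 51 → write 3 carry 3
  8×7+3 = 59 → write b carry 3
  3×7+3 = 24 → write 8 carry 1
  5×7+1 = 36 → write 4 carry 2
  remaining carry: 2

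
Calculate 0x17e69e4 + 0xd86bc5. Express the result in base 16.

Add column by column in base 16, right to left:
  4+5 = 9
  e+c = a carry 1
  9+b+1 = 5 carry 1
  6+6+1 = d
  e+8 = 6 carry 1
  7+d+1 = 5 carry 1
  1+0+1 = 2

0x256d5a9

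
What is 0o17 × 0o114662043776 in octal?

Multiply each base-8 digit by 15, carrying:
  6×15 = 90 → write 2 carry 11
  7×15+11 = 116 → write 4 carry 14
  7×15+14 = 119 → write 7 carry 14
  3×15+14 = 59 → write 3 carry 7
  4×15+7 = 67 → write 3 carry 8
  0×15+8 = 8 → write 0 carry 1
  2×15+1 = 31 → write 7 carry 3
  6×15+3 = 93 → write 5 carry 11
  6×15+11 = 101 → write 5 carry 12
  4×15+12 = 72 → write 0 carry 9
  1×15+9 = 24 → write 0 carry 3
  1×15+3 = 18 → write 2 carry 2
  remaining carry: 2

0o2200557033742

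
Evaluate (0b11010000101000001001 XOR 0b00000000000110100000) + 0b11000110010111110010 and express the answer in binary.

First 0b11010000101000001001 XOR 0b00000000000110100000 = 0b11010000101110101001.
Add column by column in base 2, right to left:
  1+0 = 1
  0+1 = 1
  0+0 = 0
  1+0 = 1
  0+1 = 1
  1+1 = 0 carry 1
  0+1+1 = 0 carry 1
  1+1+1 = 1 carry 1
  1+1+1 = 1 carry 1
  1+0+1 = 0 carry 1
  0+1+1 = 0 carry 1
  1+0+1 = 0 carry 1
  0+0+1 = 1
  0+1 = 1
  0+1 = 1
  0+0 = 0
  1+0 = 1
  0+0 = 0
  1+1 = 0 carry 1
  1+1+1 = 1 carry 1
  final carry 1

0b110010111000110011011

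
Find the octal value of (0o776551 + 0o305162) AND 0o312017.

Add column by column in base 8, right to left:
  1+2 = 3
  5+6 = 3 carry 1
  5+1+1 = 7
  6+5 = 3 carry 1
  7+0+1 = 0 carry 1
  7+3+1 = 3 carry 1
  final carry 1
Sum = 0o1303733; now AND with 0o312017:
  1&0=0, 3&3=3, 0&1=0, 3&2=2, 7&0=0, 3&1=1, 3&7=3

0o302013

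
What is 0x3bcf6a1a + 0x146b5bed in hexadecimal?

0x503ac607

Add column by column in base 16, right to left:
  a+d = 7 carry 1
  1+e+1 = 0 carry 1
  a+b+1 = 6 carry 1
  6+5+1 = c
  f+b = a carry 1
  c+6+1 = 3 carry 1
  b+4+1 = 0 carry 1
  3+1+1 = 5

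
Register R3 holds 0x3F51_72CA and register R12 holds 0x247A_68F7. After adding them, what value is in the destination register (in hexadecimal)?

Add column by column in base 16, right to left:
  A+7 = 1 carry 1
  C+F+1 = C carry 1
  2+8+1 = B
  7+6 = D
  1+A = B
  5+7 = C
  F+4 = 3 carry 1
  3+2+1 = 6

0x63CBDBC1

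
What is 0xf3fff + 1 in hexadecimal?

The trailing 3 digits are F (max in base 16), so adding 1 cascades: they roll to 0 and the next digit up increments.

0xf4000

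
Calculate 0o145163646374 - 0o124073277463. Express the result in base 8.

0o21070346711

Subtract column by column in base 8:
  4-3 → 1
  7-6 → 1
  3-4 → 7 (borrow)
  6-7-1 → 6 (borrow)
  4-7-1 → 4 (borrow)
  6-2-1 → 3
  3-3 → 0
  6-7 → 7 (borrow)
  1-0-1 → 0
  5-4 → 1
  4-2 → 2
  1-1 → 0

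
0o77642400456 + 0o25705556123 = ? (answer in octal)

0o125550156601

Add column by column in base 8, right to left:
  6+3 = 1 carry 1
  5+2+1 = 0 carry 1
  4+1+1 = 6
  0+6 = 6
  0+5 = 5
  4+5 = 1 carry 1
  2+5+1 = 0 carry 1
  4+0+1 = 5
  6+7 = 5 carry 1
  7+5+1 = 5 carry 1
  7+2+1 = 2 carry 1
  final carry 1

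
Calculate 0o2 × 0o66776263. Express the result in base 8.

Multiply each base-8 digit by 2, carrying:
  3×2 = 6 → write 6
  6×2 = 12 → write 4 carry 1
  2×2+1 = 5 → write 5
  6×2 = 12 → write 4 carry 1
  7×2+1 = 15 → write 7 carry 1
  7×2+1 = 15 → write 7 carry 1
  6×2+1 = 13 → write 5 carry 1
  6×2+1 = 13 → write 5 carry 1
  remaining carry: 1

0o155774546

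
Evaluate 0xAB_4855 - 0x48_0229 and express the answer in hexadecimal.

0x63462C

Subtract column by column in base 16:
  5-9 → C (borrow)
  5-2-1 → 2
  8-2 → 6
  4-0 → 4
  B-8 → 3
  A-4 → 6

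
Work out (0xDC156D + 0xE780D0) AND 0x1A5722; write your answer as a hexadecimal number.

Add column by column in base 16, right to left:
  D+0 = D
  6+D = 3 carry 1
  5+0+1 = 6
  1+8 = 9
  C+7 = 3 carry 1
  D+E+1 = C carry 1
  final carry 1
Sum = 0x1C3963D; now AND with 0x1A5722:
  1&0=0, C&1=0, 3&A=2, 9&5=1, 6&7=6, 3&2=2, D&2=0

0x21620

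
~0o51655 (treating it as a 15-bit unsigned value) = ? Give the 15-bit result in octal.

Each oct digit d becomes 7−d:
  5→2, 1→6, 6→1, 5→2, 5→2

0o26122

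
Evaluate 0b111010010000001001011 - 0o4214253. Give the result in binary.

0b11000000011110100000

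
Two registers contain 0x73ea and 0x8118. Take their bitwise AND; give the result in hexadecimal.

0x0108

AND each hex digit independently (no carries):
  7&8=0, 3&1=1, e&1=0, a&8=8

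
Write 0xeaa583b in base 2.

Expand each hex digit to 4 bits: e=1110 a=1010 a=1010 5=0101 8=1000 3=0011 b=1011.

0b1110101010100101100000111011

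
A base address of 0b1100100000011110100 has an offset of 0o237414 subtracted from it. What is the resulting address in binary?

0b1010000000111101000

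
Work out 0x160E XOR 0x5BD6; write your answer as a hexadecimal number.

0x4DD8

XOR each hex digit independently (no carries):
  1^5=4, 6^B=D, 0^D=D, E^6=8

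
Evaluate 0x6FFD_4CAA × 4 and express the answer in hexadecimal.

Multiply each base-16 digit by 4, carrying:
  A×4 = 40 → write 8 carry 2
  A×4+2 = 42 → write A carry 2
  C×4+2 = 50 → write 2 carry 3
  4×4+3 = 19 → write 3 carry 1
  D×4+1 = 53 → write 5 carry 3
  F×4+3 = 63 → write F carry 3
  F×4+3 = 63 → write F carry 3
  6×4+3 = 27 → write B carry 1
  remaining carry: 1

0x1BFF532A8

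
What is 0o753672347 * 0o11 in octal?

0o10512616037

Multiply each base-8 digit by 9, carrying:
  7×9 = 63 → write 7 carry 7
  4×9+7 = 43 → write 3 carry 5
  3×9+5 = 32 → write 0 carry 4
  2×9+4 = 22 → write 6 carry 2
  7×9+2 = 65 → write 1 carry 8
  6×9+8 = 62 → write 6 carry 7
  3×9+7 = 34 → write 2 carry 4
  5×9+4 = 49 → write 1 carry 6
  7×9+6 = 69 → write 5 carry 8
  remaining carry: 10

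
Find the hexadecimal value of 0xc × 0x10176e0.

Multiply each base-16 digit by 12, carrying:
  0×12 = 0 → write 0
  e×12 = 168 → write 8 carry 10
  6×12+10 = 82 → write 2 carry 5
  7×12+5 = 89 → write 9 carry 5
  1×12+5 = 17 → write 1 carry 1
  0×12+1 = 1 → write 1
  1×12 = 12 → write c

0xc119280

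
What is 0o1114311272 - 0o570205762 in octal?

Subtract column by column in base 8:
  2-2 → 0
  7-6 → 1
  2-7 → 3 (borrow)
  1-5-1 → 3 (borrow)
  1-0-1 → 0
  3-2 → 1
  4-0 → 4
  1-7 → 2 (borrow)
  1-5-1 → 3 (borrow)
  1-0-1 → 0

0o324103310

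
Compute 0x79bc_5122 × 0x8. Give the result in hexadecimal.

0x3cde28910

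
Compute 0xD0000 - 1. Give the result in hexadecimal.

0xCFFFF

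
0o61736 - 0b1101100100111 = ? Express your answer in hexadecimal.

0o61736 = 0x63DE in hexadecimal.
0b1101100100111 = 0x1B27 in hexadecimal.
Subtract column by column in base 16:
  E-7 → 7
  D-2 → B
  3-B → 8 (borrow)
  6-1-1 → 4

0x48B7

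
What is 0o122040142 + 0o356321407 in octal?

Add column by column in base 8, right to left:
  2+7 = 1 carry 1
  4+0+1 = 5
  1+4 = 5
  0+1 = 1
  4+2 = 6
  0+3 = 3
  2+6 = 0 carry 1
  2+5+1 = 0 carry 1
  1+3+1 = 5

0o500361551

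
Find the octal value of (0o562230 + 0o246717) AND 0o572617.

Add column by column in base 8, right to left:
  0+7 = 7
  3+1 = 4
  2+7 = 1 carry 1
  2+6+1 = 1 carry 1
  6+4+1 = 3 carry 1
  5+2+1 = 0 carry 1
  final carry 1
Sum = 0o1031147; now AND with 0o572617:
  1&0=0, 0&5=0, 3&7=3, 1&2=0, 1&6=0, 4&1=0, 7&7=7

0o30007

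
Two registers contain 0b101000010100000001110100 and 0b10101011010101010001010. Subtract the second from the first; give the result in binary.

Subtract column by column in base 2:
  0-0 → 0
  0-1 → 1 (borrow)
  1-0-1 → 0
  0-1 → 1 (borrow)
  1-0-1 → 0
  1-0 → 1
  1-0 → 1
  0-1 → 1 (borrow)
  0-0-1 → 1 (borrow)
  0-1-1 → 0 (borrow)
  0-0-1 → 1 (borrow)
  0-1-1 → 0 (borrow)
  0-0-1 → 1 (borrow)
  0-1-1 → 0 (borrow)
  1-0-1 → 0
  0-1 → 1 (borrow)
  1-1-1 → 1 (borrow)
  0-0-1 → 1 (borrow)
  0-1-1 → 0 (borrow)
  0-0-1 → 1 (borrow)
  0-1-1 → 0 (borrow)
  1-0-1 → 0
  0-1 → 1 (borrow)
  1-0-1 → 0

0b10010111001010111101010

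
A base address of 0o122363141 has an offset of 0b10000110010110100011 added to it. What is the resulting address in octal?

0o124446004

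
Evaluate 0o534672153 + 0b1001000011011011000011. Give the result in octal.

0o545725456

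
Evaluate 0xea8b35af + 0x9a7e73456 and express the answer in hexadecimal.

0xa92726a05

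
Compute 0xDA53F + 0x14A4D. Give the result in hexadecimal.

0xEEF8C

Add column by column in base 16, right to left:
  F+D = C carry 1
  3+4+1 = 8
  5+A = F
  A+4 = E
  D+1 = E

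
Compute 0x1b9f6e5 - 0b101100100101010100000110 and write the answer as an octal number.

0x1b9f6e5 = 0o156373345 in octal.
0b101100100101010100000110 = 0o54452406 in octal.
Subtract column by column in base 8:
  5-6 → 7 (borrow)
  4-0-1 → 3
  3-4 → 7 (borrow)
  3-2-1 → 0
  7-5 → 2
  3-4 → 7 (borrow)
  6-4-1 → 1
  5-5 → 0
  1-0 → 1

0o101720737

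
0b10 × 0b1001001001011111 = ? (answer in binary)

Multiply each base-2 digit by 2, carrying:
  1×2 = 2 → write 0 carry 1
  1×2+1 = 3 → write 1 carry 1
  1×2+1 = 3 → write 1 carry 1
  1×2+1 = 3 → write 1 carry 1
  1×2+1 = 3 → write 1 carry 1
  0×2+1 = 1 → write 1
  1×2 = 2 → write 0 carry 1
  0×2+1 = 1 → write 1
  0×2 = 0 → write 0
  1×2 = 2 → write 0 carry 1
  0×2+1 = 1 → write 1
  0×2 = 0 → write 0
  1×2 = 2 → write 0 carry 1
  0×2+1 = 1 → write 1
  0×2 = 0 → write 0
  1×2 = 2 → write 0 carry 1
  remaining carry: 1

0b10010010010111110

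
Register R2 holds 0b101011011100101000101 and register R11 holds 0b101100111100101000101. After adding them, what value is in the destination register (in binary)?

0b1011000011001010001010

Add column by column in base 2, right to left:
  1+1 = 0 carry 1
  0+0+1 = 1
  1+1 = 0 carry 1
  0+0+1 = 1
  0+0 = 0
  0+0 = 0
  1+1 = 0 carry 1
  0+0+1 = 1
  1+1 = 0 carry 1
  0+0+1 = 1
  0+0 = 0
  1+1 = 0 carry 1
  1+1+1 = 1 carry 1
  1+1+1 = 1 carry 1
  0+1+1 = 0 carry 1
  1+0+1 = 0 carry 1
  1+0+1 = 0 carry 1
  0+1+1 = 0 carry 1
  1+1+1 = 1 carry 1
  0+0+1 = 1
  1+1 = 0 carry 1
  final carry 1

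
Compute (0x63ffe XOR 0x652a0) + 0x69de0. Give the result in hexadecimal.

0x70b3e

First 0x63ffe XOR 0x652a0 = 0x06d5e.
Add column by column in base 16, right to left:
  e+0 = e
  5+e = 3 carry 1
  d+d+1 = b carry 1
  6+9+1 = 0 carry 1
  0+6+1 = 7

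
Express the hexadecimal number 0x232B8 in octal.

0o431270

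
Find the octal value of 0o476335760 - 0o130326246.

0o346007512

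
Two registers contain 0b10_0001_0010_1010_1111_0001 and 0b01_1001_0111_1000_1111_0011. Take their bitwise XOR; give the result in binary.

0b1110000101001000000010

XOR bit by bit (1 where the bits differ):
  1000010010101011110001
^ 0110010111100011110011
= 1110000101001000000010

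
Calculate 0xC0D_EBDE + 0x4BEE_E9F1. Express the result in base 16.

0x57FCD5CF

Add column by column in base 16, right to left:
  E+1 = F
  D+F = C carry 1
  B+9+1 = 5 carry 1
  E+E+1 = D carry 1
  D+E+1 = C carry 1
  0+E+1 = F
  C+B = 7 carry 1
  0+4+1 = 5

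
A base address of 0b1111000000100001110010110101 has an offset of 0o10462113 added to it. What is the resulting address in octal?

0o1711100400

0b1111000000100001110010110101 = 0o1700416265 in octal.
Add column by column in base 8, right to left:
  5+3 = 0 carry 1
  6+1+1 = 0 carry 1
  2+1+1 = 4
  6+2 = 0 carry 1
  1+6+1 = 0 carry 1
  4+4+1 = 1 carry 1
  0+0+1 = 1
  0+1 = 1
  7+0 = 7
  1+0 = 1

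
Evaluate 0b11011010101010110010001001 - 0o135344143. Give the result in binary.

0b1111101001110010000100110

0o135344143 = 0b1011101011100100001100011 in binary.
Subtract column by column in base 2:
  1-1 → 0
  0-1 → 1 (borrow)
  0-0-1 → 1 (borrow)
  1-0-1 → 0
  0-0 → 0
  0-1 → 1 (borrow)
  0-1-1 → 0 (borrow)
  1-0-1 → 0
  0-0 → 0
  0-0 → 0
  1-0 → 1
  1-1 → 0
  0-0 → 0
  1-0 → 1
  0-1 → 1 (borrow)
  1-1-1 → 1 (borrow)
  0-1-1 → 0 (borrow)
  1-0-1 → 0
  0-1 → 1 (borrow)
  1-0-1 → 0
  0-1 → 1 (borrow)
  1-1-1 → 1 (borrow)
  1-1-1 → 1 (borrow)
  0-0-1 → 1 (borrow)
  1-1-1 → 1 (borrow)
  1-0-1 → 0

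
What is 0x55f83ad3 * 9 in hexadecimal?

Multiply each base-16 digit by 9, carrying:
  3×9 = 27 → write b carry 1
  d×9+1 = 118 → write 6 carry 7
  a×9+7 = 97 → write 1 carry 6
  3×9+6 = 33 → write 1 carry 2
  8×9+2 = 74 → write a carry 4
  f×9+4 = 139 → write b carry 8
  5×9+8 = 53 → write 5 carry 3
  5×9+3 = 48 → write 0 carry 3
  remaining carry: 3

0x305ba116b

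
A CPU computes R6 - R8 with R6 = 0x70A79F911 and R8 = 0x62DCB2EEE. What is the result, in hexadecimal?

Subtract column by column in base 16:
  1-E → 3 (borrow)
  1-E-1 → 2 (borrow)
  9-E-1 → A (borrow)
  F-2-1 → C
  9-B → E (borrow)
  7-C-1 → A (borrow)
  A-D-1 → C (borrow)
  0-2-1 → D (borrow)
  7-6-1 → 0

0xDCAECA23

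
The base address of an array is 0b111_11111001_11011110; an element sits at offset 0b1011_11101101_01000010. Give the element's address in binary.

0b100111110011100100000

Add column by column in base 2, right to left:
  0+0 = 0
  1+1 = 0 carry 1
  1+0+1 = 0 carry 1
  1+0+1 = 0 carry 1
  1+0+1 = 0 carry 1
  0+0+1 = 1
  1+1 = 0 carry 1
  1+0+1 = 0 carry 1
  1+1+1 = 1 carry 1
  0+0+1 = 1
  0+1 = 1
  1+1 = 0 carry 1
  1+0+1 = 0 carry 1
  1+1+1 = 1 carry 1
  1+1+1 = 1 carry 1
  1+1+1 = 1 carry 1
  1+1+1 = 1 carry 1
  1+1+1 = 1 carry 1
  1+0+1 = 0 carry 1
  0+1+1 = 0 carry 1
  final carry 1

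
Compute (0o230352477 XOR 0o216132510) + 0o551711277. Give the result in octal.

0o600171466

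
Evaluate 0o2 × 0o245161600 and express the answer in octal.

Multiply each base-8 digit by 2, carrying:
  0×2 = 0 → write 0
  0×2 = 0 → write 0
  6×2 = 12 → write 4 carry 1
  1×2+1 = 3 → write 3
  6×2 = 12 → write 4 carry 1
  1×2+1 = 3 → write 3
  5×2 = 10 → write 2 carry 1
  4×2+1 = 9 → write 1 carry 1
  2×2+1 = 5 → write 5

0o512343400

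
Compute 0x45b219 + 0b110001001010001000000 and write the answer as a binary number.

0b10111100100011001011001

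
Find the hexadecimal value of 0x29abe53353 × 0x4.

Multiply each base-16 digit by 4, carrying:
  3×4 = 12 → write c
  5×4 = 20 → write 4 carry 1
  3×4+1 = 13 → write d
  3×4 = 12 → write c
  5×4 = 20 → write 4 carry 1
  e×4+1 = 57 → write 9 carry 3
  b×4+3 = 47 → write f carry 2
  a×4+2 = 42 → write a carry 2
  9×4+2 = 38 → write 6 carry 2
  2×4+2 = 10 → write a

0xa6af94cd4c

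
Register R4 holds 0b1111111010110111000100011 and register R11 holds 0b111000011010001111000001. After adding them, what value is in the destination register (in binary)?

0b10110111110001000111100100

Add column by column in base 2, right to left:
  1+1 = 0 carry 1
  1+0+1 = 0 carry 1
  0+0+1 = 1
  0+0 = 0
  0+0 = 0
  1+0 = 1
  0+1 = 1
  0+1 = 1
  0+1 = 1
  1+1 = 0 carry 1
  1+0+1 = 0 carry 1
  1+0+1 = 0 carry 1
  0+0+1 = 1
  1+1 = 0 carry 1
  1+0+1 = 0 carry 1
  0+1+1 = 0 carry 1
  1+1+1 = 1 carry 1
  0+0+1 = 1
  1+0 = 1
  1+0 = 1
  1+0 = 1
  1+1 = 0 carry 1
  1+1+1 = 1 carry 1
  1+1+1 = 1 carry 1
  1+0+1 = 0 carry 1
  final carry 1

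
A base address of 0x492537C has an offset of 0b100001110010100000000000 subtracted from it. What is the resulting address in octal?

0x492537C = 0o444451574 in octal.
0b100001110010100000000000 = 0o41624000 in octal.
Subtract column by column in base 8:
  4-0 → 4
  7-0 → 7
  5-0 → 5
  1-4 → 5 (borrow)
  5-2-1 → 2
  4-6 → 6 (borrow)
  4-1-1 → 2
  4-4 → 0
  4-0 → 4

0o402625574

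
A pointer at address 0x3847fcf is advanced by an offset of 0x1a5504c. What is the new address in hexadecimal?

0x529d01b

Add column by column in base 16, right to left:
  f+c = b carry 1
  c+4+1 = 1 carry 1
  f+0+1 = 0 carry 1
  7+5+1 = d
  4+5 = 9
  8+a = 2 carry 1
  3+1+1 = 5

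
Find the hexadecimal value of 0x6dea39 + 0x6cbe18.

0xdaa851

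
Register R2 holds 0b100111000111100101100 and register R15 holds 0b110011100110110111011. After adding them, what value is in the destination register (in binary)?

0b1011010101110011100111

Add column by column in base 2, right to left:
  0+1 = 1
  0+1 = 1
  1+0 = 1
  1+1 = 0 carry 1
  0+1+1 = 0 carry 1
  1+1+1 = 1 carry 1
  0+0+1 = 1
  0+1 = 1
  1+1 = 0 carry 1
  1+0+1 = 0 carry 1
  1+1+1 = 1 carry 1
  1+1+1 = 1 carry 1
  0+0+1 = 1
  0+0 = 0
  0+1 = 1
  1+1 = 0 carry 1
  1+1+1 = 1 carry 1
  1+0+1 = 0 carry 1
  0+0+1 = 1
  0+1 = 1
  1+1 = 0 carry 1
  final carry 1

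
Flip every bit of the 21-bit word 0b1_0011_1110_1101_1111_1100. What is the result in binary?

Invert each bit: 100111110110111111100 → 011000001001000000011.

0b011000001001000000011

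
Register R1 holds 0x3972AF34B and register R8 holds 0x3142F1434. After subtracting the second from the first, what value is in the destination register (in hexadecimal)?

Subtract column by column in base 16:
  B-4 → 7
  4-3 → 1
  3-4 → F (borrow)
  F-1-1 → D
  A-F → B (borrow)
  2-2-1 → F (borrow)
  7-4-1 → 2
  9-1 → 8
  3-3 → 0

0x82FBDF17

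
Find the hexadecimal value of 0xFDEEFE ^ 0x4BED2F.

0xB603D1

XOR each hex digit independently (no carries):
  F^4=B, D^B=6, E^E=0, E^D=3, F^2=D, E^F=1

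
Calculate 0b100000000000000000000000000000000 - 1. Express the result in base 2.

The trailing 32 digits are 0, so subtracting 1 borrows through: they become 1 and the next digit up decrements.

0b11111111111111111111111111111111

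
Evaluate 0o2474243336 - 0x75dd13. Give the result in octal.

0o2436664713

0x75dd13 = 0o35356423 in octal.
Subtract column by column in base 8:
  6-3 → 3
  3-2 → 1
  3-4 → 7 (borrow)
  3-6-1 → 4 (borrow)
  4-5-1 → 6 (borrow)
  2-3-1 → 6 (borrow)
  4-5-1 → 6 (borrow)
  7-3-1 → 3
  4-0 → 4
  2-0 → 2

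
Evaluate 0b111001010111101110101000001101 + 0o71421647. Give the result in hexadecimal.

0x3A450DB4

0b111001010111101110101000001101 = 0x395EEA0D in hexadecimal.
0o71421647 = 0xE623A7 in hexadecimal.
Add column by column in base 16, right to left:
  D+7 = 4 carry 1
  0+A+1 = B
  A+3 = D
  E+2 = 0 carry 1
  E+6+1 = 5 carry 1
  5+E+1 = 4 carry 1
  9+0+1 = A
  3+0 = 3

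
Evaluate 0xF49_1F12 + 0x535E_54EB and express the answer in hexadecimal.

0x62A773FD

Add column by column in base 16, right to left:
  2+B = D
  1+E = F
  F+4 = 3 carry 1
  1+5+1 = 7
  9+E = 7 carry 1
  4+5+1 = A
  F+3 = 2 carry 1
  0+5+1 = 6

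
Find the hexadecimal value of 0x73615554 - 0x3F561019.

Subtract column by column in base 16:
  4-9 → B (borrow)
  5-1-1 → 3
  5-0 → 5
  5-1 → 4
  1-6 → B (borrow)
  6-5-1 → 0
  3-F → 4 (borrow)
  7-3-1 → 3

0x340B453B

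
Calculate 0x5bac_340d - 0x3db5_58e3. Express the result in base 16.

0x1df6db2a

Subtract column by column in base 16:
  d-3 → a
  0-e → 2 (borrow)
  4-8-1 → b (borrow)
  3-5-1 → d (borrow)
  c-5-1 → 6
  a-b → f (borrow)
  b-d-1 → d (borrow)
  5-3-1 → 1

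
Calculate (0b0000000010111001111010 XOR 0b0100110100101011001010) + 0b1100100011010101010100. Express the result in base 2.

First 0b0000000010111001111010 XOR 0b0100110100101011001010 = 0b0100110110010010110000.
Add column by column in base 2, right to left:
  0+0 = 0
  0+0 = 0
  0+1 = 1
  0+0 = 0
  1+1 = 0 carry 1
  1+0+1 = 0 carry 1
  0+1+1 = 0 carry 1
  1+0+1 = 0 carry 1
  0+1+1 = 0 carry 1
  0+0+1 = 1
  1+1 = 0 carry 1
  0+0+1 = 1
  0+1 = 1
  1+1 = 0 carry 1
  1+0+1 = 0 carry 1
  0+0+1 = 1
  1+0 = 1
  1+1 = 0 carry 1
  0+0+1 = 1
  0+0 = 0
  1+1 = 0 carry 1
  0+1+1 = 0 carry 1
  final carry 1

0b10001011001101000000100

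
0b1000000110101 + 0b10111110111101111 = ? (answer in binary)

Add column by column in base 2, right to left:
  1+1 = 0 carry 1
  0+1+1 = 0 carry 1
  1+1+1 = 1 carry 1
  0+1+1 = 0 carry 1
  1+0+1 = 0 carry 1
  1+1+1 = 1 carry 1
  0+1+1 = 0 carry 1
  0+1+1 = 0 carry 1
  0+1+1 = 0 carry 1
  0+0+1 = 1
  0+1 = 1
  0+1 = 1
  1+1 = 0 carry 1
  0+1+1 = 0 carry 1
  0+1+1 = 0 carry 1
  0+0+1 = 1
  0+1 = 1

0b11000111000100100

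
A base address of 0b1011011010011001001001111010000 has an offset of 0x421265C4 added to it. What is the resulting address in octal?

0b1011011010011001001001111010000 = 0o13323111720 in octal.
0x421265C4 = 0o10204462704 in octal.
Add column by column in base 8, right to left:
  0+4 = 4
  2+0 = 2
  7+7 = 6 carry 1
  1+2+1 = 4
  1+6 = 7
  1+4 = 5
  3+4 = 7
  2+0 = 2
  3+2 = 5
  3+0 = 3
  1+1 = 2

0o23527574624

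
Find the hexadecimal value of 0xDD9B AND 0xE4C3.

AND each hex digit independently (no carries):
  D&E=C, D&4=4, 9&C=8, B&3=3

0xC483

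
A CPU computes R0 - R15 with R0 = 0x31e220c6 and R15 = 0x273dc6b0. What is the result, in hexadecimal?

0xaa45a16

Subtract column by column in base 16:
  6-0 → 6
  c-b → 1
  0-6 → a (borrow)
  2-c-1 → 5 (borrow)
  2-d-1 → 4 (borrow)
  e-3-1 → a
  1-7 → a (borrow)
  3-2-1 → 0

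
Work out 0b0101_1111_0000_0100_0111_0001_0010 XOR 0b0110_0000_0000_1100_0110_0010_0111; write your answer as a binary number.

XOR bit by bit (1 where the bits differ):
  0101111100000100011100010010
^ 0110000000001100011000100111
= 0011111100001000000100110101

0b0011111100001000000100110101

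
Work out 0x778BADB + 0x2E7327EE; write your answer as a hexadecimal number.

Add column by column in base 16, right to left:
  B+E = 9 carry 1
  D+E+1 = C carry 1
  A+7+1 = 2 carry 1
  B+2+1 = E
  8+3 = B
  7+7 = E
  7+E = 5 carry 1
  0+2+1 = 3

0x35EBE2C9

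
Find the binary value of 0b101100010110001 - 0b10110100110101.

Subtract column by column in base 2:
  1-1 → 0
  0-0 → 0
  0-1 → 1 (borrow)
  0-0-1 → 1 (borrow)
  1-1-1 → 1 (borrow)
  1-1-1 → 1 (borrow)
  0-0-1 → 1 (borrow)
  1-0-1 → 0
  0-1 → 1 (borrow)
  0-0-1 → 1 (borrow)
  0-1-1 → 0 (borrow)
  1-1-1 → 1 (borrow)
  1-0-1 → 0
  0-1 → 1 (borrow)
  1-0-1 → 0

0b10101101111100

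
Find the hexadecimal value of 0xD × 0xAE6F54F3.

Multiply each base-16 digit by 13, carrying:
  3×13 = 39 → write 7 carry 2
  F×13+2 = 197 → write 5 carry 12
  4×13+12 = 64 → write 0 carry 4
  5×13+4 = 69 → write 5 carry 4
  F×13+4 = 199 → write 7 carry 12
  6×13+12 = 90 → write A carry 5
  E×13+5 = 187 → write B carry 11
  A×13+11 = 141 → write D carry 8
  remaining carry: 8

0x8DBA75057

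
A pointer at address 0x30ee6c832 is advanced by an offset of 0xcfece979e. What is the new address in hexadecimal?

0x100db55fd0

Add column by column in base 16, right to left:
  2+e = 0 carry 1
  3+9+1 = d
  8+7 = f
  c+9 = 5 carry 1
  6+e+1 = 5 carry 1
  e+c+1 = b carry 1
  e+e+1 = d carry 1
  0+f+1 = 0 carry 1
  3+c+1 = 0 carry 1
  final carry 1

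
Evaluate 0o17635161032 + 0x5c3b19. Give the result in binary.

0b1111110110100010001110100110011

0o17635161032 = 0b1111110011101001110001000011010 in binary.
0x5c3b19 = 0b10111000011101100011001 in binary.
Add column by column in base 2, right to left:
  0+1 = 1
  1+0 = 1
  0+0 = 0
  1+1 = 0 carry 1
  1+1+1 = 1 carry 1
  0+0+1 = 1
  0+0 = 0
  0+0 = 0
  0+1 = 1
  1+1 = 0 carry 1
  0+0+1 = 1
  0+1 = 1
  0+1 = 1
  1+1 = 0 carry 1
  1+0+1 = 0 carry 1
  1+0+1 = 0 carry 1
  0+0+1 = 1
  0+0 = 0
  1+1 = 0 carry 1
  0+1+1 = 0 carry 1
  1+1+1 = 1 carry 1
  1+0+1 = 0 carry 1
  1+1+1 = 1 carry 1
  0+0+1 = 1
  0+0 = 0
  1+0 = 1
  1+0 = 1
  1+0 = 1
  1+0 = 1
  1+0 = 1
  1+0 = 1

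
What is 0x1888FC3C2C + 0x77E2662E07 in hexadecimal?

0x906B626A33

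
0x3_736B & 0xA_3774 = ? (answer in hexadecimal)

AND each hex digit independently (no carries):
  3&A=2, 7&3=3, 3&7=3, 6&7=6, B&4=0

0x23360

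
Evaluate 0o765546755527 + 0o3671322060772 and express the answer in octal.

0o4657071036521

Add column by column in base 8, right to left:
  7+2 = 1 carry 1
  2+7+1 = 2 carry 1
  5+7+1 = 5 carry 1
  5+0+1 = 6
  5+6 = 3 carry 1
  7+0+1 = 0 carry 1
  6+2+1 = 1 carry 1
  4+2+1 = 7
  5+3 = 0 carry 1
  5+1+1 = 7
  6+7 = 5 carry 1
  7+6+1 = 6 carry 1
  0+3+1 = 4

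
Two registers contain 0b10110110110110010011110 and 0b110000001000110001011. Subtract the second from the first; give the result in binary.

Subtract column by column in base 2:
  0-1 → 1 (borrow)
  1-1-1 → 1 (borrow)
  1-0-1 → 0
  1-1 → 0
  1-0 → 1
  0-0 → 0
  0-0 → 0
  1-1 → 0
  0-1 → 1 (borrow)
  0-0-1 → 1 (borrow)
  1-0-1 → 0
  1-0 → 1
  0-1 → 1 (borrow)
  1-0-1 → 0
  1-0 → 1
  0-0 → 0
  1-0 → 1
  1-0 → 1
  0-0 → 0
  1-1 → 0
  1-1 → 0
  0-0 → 0
  1-0 → 1

0b10000110101101100010011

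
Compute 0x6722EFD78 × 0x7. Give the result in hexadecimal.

0x2D1F48EE48

Multiply each base-16 digit by 7, carrying:
  8×7 = 56 → write 8 carry 3
  7×7+3 = 52 → write 4 carry 3
  D×7+3 = 94 → write E carry 5
  F×7+5 = 110 → write E carry 6
  E×7+6 = 104 → write 8 carry 6
  2×7+6 = 20 → write 4 carry 1
  2×7+1 = 15 → write F
  7×7 = 49 → write 1 carry 3
  6×7+3 = 45 → write D carry 2
  remaining carry: 2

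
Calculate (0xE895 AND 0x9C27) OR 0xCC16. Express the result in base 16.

0xCC17

0xE895 AND 0x9C27 = 0x8805.
Then OR with 0xCC16.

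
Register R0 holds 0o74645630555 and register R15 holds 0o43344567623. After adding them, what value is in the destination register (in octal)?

0o140212420400

Add column by column in base 8, right to left:
  5+3 = 0 carry 1
  5+2+1 = 0 carry 1
  5+6+1 = 4 carry 1
  0+7+1 = 0 carry 1
  3+6+1 = 2 carry 1
  6+5+1 = 4 carry 1
  5+4+1 = 2 carry 1
  4+4+1 = 1 carry 1
  6+3+1 = 2 carry 1
  4+3+1 = 0 carry 1
  7+4+1 = 4 carry 1
  final carry 1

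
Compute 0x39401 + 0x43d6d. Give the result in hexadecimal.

Add column by column in base 16, right to left:
  1+d = e
  0+6 = 6
  4+d = 1 carry 1
  9+3+1 = d
  3+4 = 7

0x7d16e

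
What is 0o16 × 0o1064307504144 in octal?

0o17335352672570

Multiply each base-8 digit by 14, carrying:
  4×14 = 56 → write 0 carry 7
  4×14+7 = 63 → write 7 carry 7
  1×14+7 = 21 → write 5 carry 2
  4×14+2 = 58 → write 2 carry 7
  0×14+7 = 7 → write 7
  5×14 = 70 → write 6 carry 8
  7×14+8 = 106 → write 2 carry 13
  0×14+13 = 13 → write 5 carry 1
  3×14+1 = 43 → write 3 carry 5
  4×14+5 = 61 → write 5 carry 7
  6×14+7 = 91 → write 3 carry 11
  0×14+11 = 11 → write 3 carry 1
  1×14+1 = 15 → write 7 carry 1
  remaining carry: 1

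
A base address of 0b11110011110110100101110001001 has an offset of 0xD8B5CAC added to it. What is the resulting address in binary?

0b101100000001101010100000110101

0xD8B5CAC = 0b1101100010110101110010101100 in binary.
Add column by column in base 2, right to left:
  1+0 = 1
  0+0 = 0
  0+1 = 1
  1+1 = 0 carry 1
  0+0+1 = 1
  0+1 = 1
  0+0 = 0
  1+1 = 0 carry 1
  1+0+1 = 0 carry 1
  1+0+1 = 0 carry 1
  0+1+1 = 0 carry 1
  1+1+1 = 1 carry 1
  0+1+1 = 0 carry 1
  0+0+1 = 1
  1+1 = 0 carry 1
  0+0+1 = 1
  1+1 = 0 carry 1
  1+1+1 = 1 carry 1
  0+0+1 = 1
  1+1 = 0 carry 1
  1+0+1 = 0 carry 1
  1+0+1 = 0 carry 1
  1+0+1 = 0 carry 1
  0+1+1 = 0 carry 1
  0+1+1 = 0 carry 1
  1+0+1 = 0 carry 1
  1+1+1 = 1 carry 1
  1+1+1 = 1 carry 1
  1+0+1 = 0 carry 1
  final carry 1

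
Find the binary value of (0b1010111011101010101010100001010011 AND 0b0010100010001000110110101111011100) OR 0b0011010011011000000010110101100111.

0b11110011011000100010110101110111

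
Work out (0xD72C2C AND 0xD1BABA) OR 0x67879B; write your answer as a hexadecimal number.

0xF7AFBB

0xD72C2C AND 0xD1BABA = 0xD12828.
Then OR with 0x67879B.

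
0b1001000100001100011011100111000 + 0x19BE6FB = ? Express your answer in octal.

0b1001000100001100011011100111000 = 0o11041433470 in octal.
0x19BE6FB = 0o146763373 in octal.
Add column by column in base 8, right to left:
  0+3 = 3
  7+7 = 6 carry 1
  4+3+1 = 0 carry 1
  3+3+1 = 7
  3+6 = 1 carry 1
  4+7+1 = 4 carry 1
  1+6+1 = 0 carry 1
  4+4+1 = 1 carry 1
  0+1+1 = 2
  1+0 = 1
  1+0 = 1

0o11210417063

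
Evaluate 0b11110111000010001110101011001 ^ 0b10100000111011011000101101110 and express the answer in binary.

0b01010111111001010110000110111

XOR bit by bit (1 where the bits differ):
  11110111000010001110101011001
^ 10100000111011011000101101110
= 01010111111001010110000110111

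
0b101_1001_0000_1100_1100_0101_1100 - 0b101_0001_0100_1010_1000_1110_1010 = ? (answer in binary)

Subtract column by column in base 2:
  0-0 → 0
  0-1 → 1 (borrow)
  1-0-1 → 0
  1-1 → 0
  1-0 → 1
  0-1 → 1 (borrow)
  1-1-1 → 1 (borrow)
  0-1-1 → 0 (borrow)
  0-0-1 → 1 (borrow)
  0-0-1 → 1 (borrow)
  1-0-1 → 0
  1-1 → 0
  0-0 → 0
  0-1 → 1 (borrow)
  1-0-1 → 0
  1-1 → 0
  0-0 → 0
  0-0 → 0
  0-1 → 1 (borrow)
  0-0-1 → 1 (borrow)
  1-1-1 → 1 (borrow)
  0-0-1 → 1 (borrow)
  0-0-1 → 1 (borrow)
  1-0-1 → 0
  1-1 → 0
  0-0 → 0
  1-1 → 0

0b11111000010001101110010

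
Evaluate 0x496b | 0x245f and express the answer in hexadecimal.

0x6d7f

OR each hex digit independently (no carries):
  4|2=6, 9|4=d, 6|5=7, b|f=f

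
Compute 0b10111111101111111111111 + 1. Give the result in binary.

The trailing 13 digits are 1 (max in base 2), so adding 1 cascades: they roll to 0 and the next digit up increments.

0b10111111110000000000000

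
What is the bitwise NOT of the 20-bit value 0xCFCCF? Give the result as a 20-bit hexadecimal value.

0x30330

Each hex digit d becomes F−d:
  C→3, F→0, C→3, C→3, F→0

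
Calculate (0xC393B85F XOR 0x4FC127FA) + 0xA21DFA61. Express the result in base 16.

0x12E709A06

First 0xC393B85F XOR 0x4FC127FA = 0x8C529FA5.
Add column by column in base 16, right to left:
  5+1 = 6
  A+6 = 0 carry 1
  F+A+1 = A carry 1
  9+F+1 = 9 carry 1
  2+D+1 = 0 carry 1
  5+1+1 = 7
  C+2 = E
  8+A = 2 carry 1
  final carry 1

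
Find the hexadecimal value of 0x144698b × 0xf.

Multiply each base-16 digit by 15, carrying:
  b×15 = 165 → write 5 carry 10
  8×15+10 = 130 → write 2 carry 8
  9×15+8 = 143 → write f carry 8
  6×15+8 = 98 → write 2 carry 6
  4×15+6 = 66 → write 2 carry 4
  4×15+4 = 64 → write 0 carry 4
  1×15+4 = 19 → write 3 carry 1
  remaining carry: 1

0x13022f25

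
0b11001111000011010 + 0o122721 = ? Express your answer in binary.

0o122721 = 0b1010010111010001 in binary.
Add column by column in base 2, right to left:
  0+1 = 1
  1+0 = 1
  0+0 = 0
  1+0 = 1
  1+1 = 0 carry 1
  0+0+1 = 1
  0+1 = 1
  0+1 = 1
  0+1 = 1
  1+0 = 1
  1+1 = 0 carry 1
  1+0+1 = 0 carry 1
  1+0+1 = 0 carry 1
  0+1+1 = 0 carry 1
  0+0+1 = 1
  1+1 = 0 carry 1
  1+0+1 = 0 carry 1
  final carry 1

0b100100001111101011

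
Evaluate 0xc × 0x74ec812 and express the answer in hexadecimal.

0x57b160d8

Multiply each base-16 digit by 12, carrying:
  2×12 = 24 → write 8 carry 1
  1×12+1 = 13 → write d
  8×12 = 96 → write 0 carry 6
  c×12+6 = 150 → write 6 carry 9
  e×12+9 = 177 → write 1 carry 11
  4×12+11 = 59 → write b carry 3
  7×12+3 = 87 → write 7 carry 5
  remaining carry: 5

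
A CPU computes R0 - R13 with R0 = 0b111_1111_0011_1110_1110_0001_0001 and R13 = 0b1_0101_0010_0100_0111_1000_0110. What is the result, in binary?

0b110101000011010011010001011

Subtract column by column in base 2:
  1-0 → 1
  0-1 → 1 (borrow)
  0-1-1 → 0 (borrow)
  0-0-1 → 1 (borrow)
  1-0-1 → 0
  0-0 → 0
  0-0 → 0
  0-1 → 1 (borrow)
  0-1-1 → 0 (borrow)
  1-1-1 → 1 (borrow)
  1-1-1 → 1 (borrow)
  1-0-1 → 0
  0-0 → 0
  1-0 → 1
  1-1 → 0
  1-0 → 1
  1-0 → 1
  1-1 → 0
  0-0 → 0
  0-0 → 0
  1-1 → 0
  1-0 → 1
  1-1 → 0
  1-0 → 1
  1-1 → 0
  1-0 → 1
  1-0 → 1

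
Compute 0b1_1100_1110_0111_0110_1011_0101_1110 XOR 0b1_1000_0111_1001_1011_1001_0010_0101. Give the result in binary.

XOR bit by bit (1 where the bits differ):
  11100111001110110101101011110
^ 11000011110011011100100100101
= 00100100111101101001001111011

0b00100100111101101001001111011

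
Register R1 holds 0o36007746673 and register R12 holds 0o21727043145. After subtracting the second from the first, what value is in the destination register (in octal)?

Subtract column by column in base 8:
  3-5 → 6 (borrow)
  7-4-1 → 2
  6-1 → 5
  6-3 → 3
  4-4 → 0
  7-0 → 7
  7-7 → 0
  0-2 → 6 (borrow)
  0-7-1 → 0 (borrow)
  6-1-1 → 4
  3-2 → 1

0o14060703526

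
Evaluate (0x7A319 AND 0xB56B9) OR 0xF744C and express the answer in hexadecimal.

0xF765D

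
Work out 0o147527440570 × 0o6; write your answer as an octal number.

0o1156015304320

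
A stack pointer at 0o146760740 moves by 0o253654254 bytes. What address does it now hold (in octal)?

0o422635214

Add column by column in base 8, right to left:
  0+4 = 4
  4+5 = 1 carry 1
  7+2+1 = 2 carry 1
  0+4+1 = 5
  6+5 = 3 carry 1
  7+6+1 = 6 carry 1
  6+3+1 = 2 carry 1
  4+5+1 = 2 carry 1
  1+2+1 = 4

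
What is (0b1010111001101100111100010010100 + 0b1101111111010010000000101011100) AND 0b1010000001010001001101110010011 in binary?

0b1000000000010000001100110010000

Add column by column in base 2, right to left:
  0+0 = 0
  0+0 = 0
  1+1 = 0 carry 1
  0+1+1 = 0 carry 1
  1+1+1 = 1 carry 1
  0+0+1 = 1
  0+1 = 1
  1+0 = 1
  0+1 = 1
  0+0 = 0
  0+0 = 0
  1+0 = 1
  1+0 = 1
  1+0 = 1
  1+0 = 1
  0+0 = 0
  0+1 = 1
  1+0 = 1
  1+0 = 1
  0+1 = 1
  1+0 = 1
  1+1 = 0 carry 1
  0+1+1 = 0 carry 1
  0+1+1 = 0 carry 1
  1+1+1 = 1 carry 1
  1+1+1 = 1 carry 1
  1+1+1 = 1 carry 1
  0+1+1 = 0 carry 1
  1+0+1 = 0 carry 1
  0+1+1 = 0 carry 1
  1+1+1 = 1 carry 1
  final carry 1
Sum = 0b11000111000111110111100111110000; now AND with 0b1010000001010001001101110010011:
  11000111000111110111100111110000
& 01010000001010001001101110010011
= 01000000000010000001100110010000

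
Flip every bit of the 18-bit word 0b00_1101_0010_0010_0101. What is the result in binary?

0b110010110111011010

Invert each bit: 001101001000100101 → 110010110111011010.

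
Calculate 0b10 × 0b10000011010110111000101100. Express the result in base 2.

Multiply each base-2 digit by 2, carrying:
  0×2 = 0 → write 0
  0×2 = 0 → write 0
  1×2 = 2 → write 0 carry 1
  1×2+1 = 3 → write 1 carry 1
  0×2+1 = 1 → write 1
  1×2 = 2 → write 0 carry 1
  0×2+1 = 1 → write 1
  0×2 = 0 → write 0
  0×2 = 0 → write 0
  1×2 = 2 → write 0 carry 1
  1×2+1 = 3 → write 1 carry 1
  1×2+1 = 3 → write 1 carry 1
  0×2+1 = 1 → write 1
  1×2 = 2 → write 0 carry 1
  1×2+1 = 3 → write 1 carry 1
  0×2+1 = 1 → write 1
  1×2 = 2 → write 0 carry 1
  0×2+1 = 1 → write 1
  1×2 = 2 → write 0 carry 1
  1×2+1 = 3 → write 1 carry 1
  0×2+1 = 1 → write 1
  0×2 = 0 → write 0
  0×2 = 0 → write 0
  0×2 = 0 → write 0
  0×2 = 0 → write 0
  1×2 = 2 → write 0 carry 1
  remaining carry: 1

0b100000110101101110001011000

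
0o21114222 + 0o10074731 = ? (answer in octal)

0o31211153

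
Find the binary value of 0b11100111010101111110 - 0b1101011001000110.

Subtract column by column in base 2:
  0-0 → 0
  1-1 → 0
  1-1 → 0
  1-0 → 1
  1-0 → 1
  1-0 → 1
  1-1 → 0
  0-0 → 0
  1-0 → 1
  0-1 → 1 (borrow)
  1-1-1 → 1 (borrow)
  0-0-1 → 1 (borrow)
  1-1-1 → 1 (borrow)
  1-0-1 → 0
  1-1 → 0
  0-1 → 1 (borrow)
  0-0-1 → 1 (borrow)
  1-0-1 → 0
  1-0 → 1
  1-0 → 1

0b11011001111100111000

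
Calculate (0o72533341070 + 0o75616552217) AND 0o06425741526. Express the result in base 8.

0o101106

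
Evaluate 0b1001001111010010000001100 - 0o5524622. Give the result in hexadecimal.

0x110FA7A

0b1001001111010010000001100 = 0x127A40C in hexadecimal.
0o5524622 = 0x16A992 in hexadecimal.
Subtract column by column in base 16:
  C-2 → A
  0-9 → 7 (borrow)
  4-9-1 → A (borrow)
  A-A-1 → F (borrow)
  7-6-1 → 0
  2-1 → 1
  1-0 → 1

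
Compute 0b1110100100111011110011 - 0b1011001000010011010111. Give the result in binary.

Subtract column by column in base 2:
  1-1 → 0
  1-1 → 0
  0-1 → 1 (borrow)
  0-0-1 → 1 (borrow)
  1-1-1 → 1 (borrow)
  1-0-1 → 0
  1-1 → 0
  1-1 → 0
  0-0 → 0
  1-0 → 1
  1-1 → 0
  1-0 → 1
  0-0 → 0
  0-0 → 0
  1-0 → 1
  0-1 → 1 (borrow)
  0-0-1 → 1 (borrow)
  1-0-1 → 0
  0-1 → 1 (borrow)
  1-1-1 → 1 (borrow)
  1-0-1 → 0
  1-1 → 0

0b11011100101000011100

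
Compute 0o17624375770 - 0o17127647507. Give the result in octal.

Subtract column by column in base 8:
  0-7 → 1 (borrow)
  7-0-1 → 6
  7-5 → 2
  5-7 → 6 (borrow)
  7-4-1 → 2
  3-6 → 5 (borrow)
  4-7-1 → 4 (borrow)
  2-2-1 → 7 (borrow)
  6-1-1 → 4
  7-7 → 0
  1-1 → 0

0o474526261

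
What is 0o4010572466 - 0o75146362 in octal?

Subtract column by column in base 8:
  6-2 → 4
  6-6 → 0
  4-3 → 1
  2-6 → 4 (borrow)
  7-4-1 → 2
  5-1 → 4
  0-5 → 3 (borrow)
  1-7-1 → 1 (borrow)
  0-0-1 → 7 (borrow)
  4-0-1 → 3

0o3713424104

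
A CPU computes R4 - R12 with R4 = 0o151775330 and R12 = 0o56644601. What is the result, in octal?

Subtract column by column in base 8:
  0-1 → 7 (borrow)
  3-0-1 → 2
  3-6 → 5 (borrow)
  5-4-1 → 0
  7-4 → 3
  7-6 → 1
  1-6 → 3 (borrow)
  5-5-1 → 7 (borrow)
  1-0-1 → 0

0o73130527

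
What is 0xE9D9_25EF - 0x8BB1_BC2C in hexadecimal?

Subtract column by column in base 16:
  F-C → 3
  E-2 → C
  5-C → 9 (borrow)
  2-B-1 → 6 (borrow)
  9-1-1 → 7
  D-B → 2
  9-B → E (borrow)
  E-8-1 → 5

0x5E2769C3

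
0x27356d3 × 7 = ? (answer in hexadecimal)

0x11275fc5

Multiply each base-16 digit by 7, carrying:
  3×7 = 21 → write 5 carry 1
  d×7+1 = 92 → write c carry 5
  6×7+5 = 47 → write f carry 2
  5×7+2 = 37 → write 5 carry 2
  3×7+2 = 23 → write 7 carry 1
  7×7+1 = 50 → write 2 carry 3
  2×7+3 = 17 → write 1 carry 1
  remaining carry: 1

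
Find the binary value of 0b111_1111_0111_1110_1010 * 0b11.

0b101111110011110111110

Multiply each base-2 digit by 3, carrying:
  0×3 = 0 → write 0
  1×3 = 3 → write 1 carry 1
  0×3+1 = 1 → write 1
  1×3 = 3 → write 1 carry 1
  0×3+1 = 1 → write 1
  1×3 = 3 → write 1 carry 1
  1×3+1 = 4 → write 0 carry 2
  1×3+2 = 5 → write 1 carry 2
  1×3+2 = 5 → write 1 carry 2
  1×3+2 = 5 → write 1 carry 2
  1×3+2 = 5 → write 1 carry 2
  0×3+2 = 2 → write 0 carry 1
  1×3+1 = 4 → write 0 carry 2
  1×3+2 = 5 → write 1 carry 2
  1×3+2 = 5 → write 1 carry 2
  1×3+2 = 5 → write 1 carry 2
  1×3+2 = 5 → write 1 carry 2
  1×3+2 = 5 → write 1 carry 2
  1×3+2 = 5 → write 1 carry 2
  remaining carry: 10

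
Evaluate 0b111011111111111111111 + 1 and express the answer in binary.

0b111100000000000000000

The trailing 17 digits are 1 (max in base 2), so adding 1 cascades: they roll to 0 and the next digit up increments.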